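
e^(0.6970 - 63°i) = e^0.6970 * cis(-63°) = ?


e^0.6970 = 2.0077
cos(-63°) = 0.454
sin(-63°) = -0.891
Real = 2.0077*0.454 = 0.9115
Imag = 2.0077*(-0.891) = -1.7889

0.9115 - 1.7889i


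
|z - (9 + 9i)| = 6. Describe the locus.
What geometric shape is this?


|z - z0| = r is a circle with center z0 and radius r.
Center = (9, 9), radius = 6

Circle with center (9, 9) and radius 6


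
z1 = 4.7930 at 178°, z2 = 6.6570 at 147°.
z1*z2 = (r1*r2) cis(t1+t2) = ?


r = 4.7930 * 6.6570 = 31.9070
theta = 178° + 147° = 325° = 325° (mod 360)

31.9070 cis(325°)


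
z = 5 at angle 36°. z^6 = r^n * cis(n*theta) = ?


r^6 = 5^6 = 15625
n*theta = 6*36° = 216° = 216° (mod 360)
a = 15625*cos(216°) = -12640.8905
b = 15625*sin(216°) = -9184.1446

15625 cis(216°) = -12640.8905 - 9184.1446i


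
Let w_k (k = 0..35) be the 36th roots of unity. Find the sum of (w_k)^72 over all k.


The roots are w_k = w^k with w = e^(2*pi*i/36), and (w^k)^72 = (w^72)^k.
So S = 1 + u + u^2 + ... + u^(35) with u = w^72.
72 = 2*36 + 0, so 72 is a multiple of 36 and u = (w^36)^2 = 1.
Every one of the 36 terms equals 1: S = 36

S = 36


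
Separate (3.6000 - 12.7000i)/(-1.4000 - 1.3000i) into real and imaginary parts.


Multiply by conjugate: (3.6000 - 12.7000i)(-1.4000 + 1.3000i) / ((-1.4)^2 + (-1.3)^2)
Numerator real = 3.6*(-1.4) - (12.7)*(-1.3) = 11.47
Numerator imag = -12.7*(-1.4) - 3.6*(-1.3) = 22.46
Denominator = 3.65
Re(z) = 11.47/3.65 = 3.1425
Im(z) = 22.46/3.65 = 6.1534

Re(z) = 3.1425, Im(z) = 6.1534


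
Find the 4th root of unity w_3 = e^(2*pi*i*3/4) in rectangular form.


Angle = 360*3/4 = 270°
a = cos(270°) = 0
b = sin(270°) = -1.0000

0 - 1.0000i


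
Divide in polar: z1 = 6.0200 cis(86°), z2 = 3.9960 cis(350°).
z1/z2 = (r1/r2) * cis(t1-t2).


r = 6.0200 / 3.9960 = 1.5065
theta = 86° - 350° = -264° = 96° (mod 360)

1.5065 cis(96°)


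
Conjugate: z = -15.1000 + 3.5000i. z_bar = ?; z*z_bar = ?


z_bar = -15.1000 - 3.5000i
z*z_bar = (-15.1)^2 + 3.5^2 = 228.01 + 12.25 = 240.26

z_bar = -15.1000 - 3.5000i, z*z_bar = 240.26


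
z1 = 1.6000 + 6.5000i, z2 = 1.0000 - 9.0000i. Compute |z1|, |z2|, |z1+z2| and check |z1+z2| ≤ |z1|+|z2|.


|z1| = sqrt(1.6^2 + 6.5^2) = sqrt(44.81) = 6.6940
|z2| = sqrt(1^2 + (-9)^2) = sqrt(82) = 9.0554
z1+z2 = 2.6000 - 2.5000i
|z1+z2| = sqrt(13.01) = 3.6069
|z1|+|z2| = 6.6940 + 9.0554 = 15.7494

|z1+z2| = 3.6069 ≤ |z1|+|z2| = 15.7494 (verified)


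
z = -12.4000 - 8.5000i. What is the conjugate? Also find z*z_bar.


z_bar = -12.4000 + 8.5000i
z*z_bar = (-12.4)^2 + (-8.5)^2 = 153.76 + 72.25 = 226.01

z_bar = -12.4000 + 8.5000i, z*z_bar = 226.01


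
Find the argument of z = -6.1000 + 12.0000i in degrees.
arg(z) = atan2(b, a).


Re = -6.1, Im = 12
arg = atan2(12, -6.1) = 116.9457 degrees

arg(z) = 116.9457 degrees


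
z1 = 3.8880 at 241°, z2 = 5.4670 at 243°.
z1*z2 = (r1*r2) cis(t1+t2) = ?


r = 3.8880 * 5.4670 = 21.2557
theta = 241° + 243° = 484° = 124° (mod 360)

21.2557 cis(124°)


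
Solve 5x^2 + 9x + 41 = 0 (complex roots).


disc = 9^2 - 4*5*41 = 81 - 820 = -739
sqrt(|disc|) = sqrt(739) = 27.1846
Real part = -9/(2*5) = -0.9000
Imag part = 27.1846/(2*5) = 2.7185

-0.9000 ± 2.7185i


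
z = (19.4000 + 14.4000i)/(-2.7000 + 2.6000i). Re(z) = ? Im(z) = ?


Multiply by conjugate: (19.4000 + 14.4000i)(-2.7000 - 2.6000i) / ((-2.7)^2 + 2.6^2)
Numerator real = 19.4*(-2.7) + 14.4*2.6 = -14.94
Numerator imag = 14.4*(-2.7) - 19.4*2.6 = -89.32
Denominator = 14.05
Re(z) = -14.94/14.05 = -1.0633
Im(z) = -89.32/14.05 = -6.3573

Re(z) = -1.0633, Im(z) = -6.3573


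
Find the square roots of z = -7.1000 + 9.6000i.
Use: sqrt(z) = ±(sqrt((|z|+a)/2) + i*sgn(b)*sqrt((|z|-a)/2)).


|z| = sqrt(50.41+92.16) = 11.9403
sqrt((|z|+a)/2) = sqrt((11.9403+(-7.1))/2) = sqrt(2.4201) = 1.5557
sqrt((|z|-a)/2) = sqrt((11.9403-(-7.1))/2) = sqrt(9.5201) = 3.0855

±(1.5557 + 3.0855i) i.e. 1.5557 + 3.0855i and -1.5557 - 3.0855i


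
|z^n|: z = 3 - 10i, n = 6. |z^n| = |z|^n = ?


|z| = sqrt(9+100) = sqrt(109) = 10.4403
|z^6| = |z|^6 = (sqrt(109))^6 = 109^3 = 1295029

|z^6| = 1295029


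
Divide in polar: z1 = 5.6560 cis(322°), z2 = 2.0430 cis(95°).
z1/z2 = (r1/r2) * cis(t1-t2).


r = 5.6560 / 2.0430 = 2.7685
theta = 322° - 95° = 227° = 227° (mod 360)

2.7685 cis(227°)


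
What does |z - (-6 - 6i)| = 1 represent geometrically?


|z - z0| = r is a circle with center z0 and radius r.
Center = (-6, -6), radius = 1

Circle with center (-6, -6) and radius 1


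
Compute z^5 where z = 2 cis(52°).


r^5 = 2^5 = 32
n*theta = 5*52° = 260° = 260° (mod 360)
a = 32*cos(260°) = -5.5567
b = 32*sin(260°) = -31.5138

32 cis(260°) = -5.5567 - 31.5138i


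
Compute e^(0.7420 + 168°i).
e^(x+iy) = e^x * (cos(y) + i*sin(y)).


e^0.7420 = 2.1001
cos(168°) = -0.97815
sin(168°) = 0.2079
Real = 2.1001*(-0.97815) = -2.0542
Imag = 2.1001*0.2079 = 0.4366

-2.0542 + 0.4366i


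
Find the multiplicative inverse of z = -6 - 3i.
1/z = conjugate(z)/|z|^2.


|z|^2 = 36+9 = 45
1/z = (-6 + 3i)/45

1/z = -0.1333 + 0.0667i


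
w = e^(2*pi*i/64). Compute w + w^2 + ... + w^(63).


With w = e^(2*pi*i/64), all 64 of the 64th roots of unity w^0 = 1, w, ..., w^(63) sum to 0: 1 + w + ... + w^(63) = (1 - w^64)/(1 - w) = 0 since w^64 = 1, w ≠ 1.
Removing the root 1: w + w^2 + ... + w^(63) = 0 - 1 = -1

Sum = -1


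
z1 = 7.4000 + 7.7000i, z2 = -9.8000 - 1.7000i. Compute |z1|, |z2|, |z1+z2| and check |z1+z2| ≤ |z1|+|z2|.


|z1| = sqrt(7.4^2 + 7.7^2) = sqrt(114.05) = 10.6794
|z2| = sqrt((-9.8)^2 + (-1.7)^2) = sqrt(98.93) = 9.9464
z1+z2 = -2.4000 + 6.0000i
|z1+z2| = sqrt(41.76) = 6.4622
|z1|+|z2| = 10.6794 + 9.9464 = 20.6258

|z1+z2| = 6.4622 ≤ |z1|+|z2| = 20.6258 (verified)


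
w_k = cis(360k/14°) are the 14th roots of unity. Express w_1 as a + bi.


Angle = 360*1/14 = 25.7143°
a = cos(25.7143°) = 0.9010
b = sin(25.7143°) = 0.4339

0.9010 + 0.4339i


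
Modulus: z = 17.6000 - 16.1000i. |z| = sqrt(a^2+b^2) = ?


|z| = sqrt(17.6^2 + (-16.1)^2) = sqrt(309.76 + 259.21) = sqrt(568.97) = 23.8531

|z| = 23.8531


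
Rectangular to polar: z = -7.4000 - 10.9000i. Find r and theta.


r = sqrt(54.76+118.81) = sqrt(173.57) = 13.1746
theta = atan2(-10.9, -7.4) = -124.1725 degrees

r = 13.1746, theta = -124.1725 degrees


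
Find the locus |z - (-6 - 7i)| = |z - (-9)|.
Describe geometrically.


Equal distances means the locus is the perpendicular bisector of z1 and z2.
Midpoint = ((-6+(-9))/2, (-7+0)/2) = (-7.5000, -3.5000)

Perpendicular bisector through (-7.5000, -3.5000)


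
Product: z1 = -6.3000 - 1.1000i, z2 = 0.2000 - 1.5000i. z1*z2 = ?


Real = -6.3*0.2 - (-1.1)*(-1.5) = -1.26 - 1.65 = -2.91
Imag = -6.3*(-1.5) + 0.2*(-1.1) = 9.45 - (0.22) = 9.23

-2.9100 + 9.2300i


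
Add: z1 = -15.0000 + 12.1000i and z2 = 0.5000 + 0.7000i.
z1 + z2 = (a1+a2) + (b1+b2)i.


Real: -15 + 0.5 = -14.5
Imag: 12.1 + 0.7 = 12.8

-14.5000 + 12.8000i


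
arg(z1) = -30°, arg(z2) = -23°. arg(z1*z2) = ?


arg(z1*z2) = -30° - 23° = -53°
Normalized to (-180°, 180°]: -53°

-53°


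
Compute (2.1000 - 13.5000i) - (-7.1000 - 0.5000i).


Real: 2.1 + 7.1 = 9.2
Imag: -13.5 + 0.5 = -13

9.2000 - 13.0000i


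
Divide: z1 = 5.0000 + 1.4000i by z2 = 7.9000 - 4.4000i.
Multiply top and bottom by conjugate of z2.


Conjugate of z2 = 7.9000 + 4.4000i
Numerator: (5.0000 + 1.4000i)(7.9000 + 4.4000i) = 33.3400 + 33.0600i
Denominator: 7.9^2 + (-4.4)^2 = 81.77
Result = (33.3400 + 33.0600i)/81.77

0.4077 + 0.4043i


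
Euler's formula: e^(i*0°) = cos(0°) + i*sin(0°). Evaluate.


cos(0°) = 1.0000
sin(0°) = 0

e^(i*0°) = 1.0000 + 0i


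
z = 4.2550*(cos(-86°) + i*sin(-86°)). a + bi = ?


a = 4.2550*cos(-86°) = 4.2550*0.06976 = 0.2968
b = 4.2550*sin(-86°) = 4.2550*(-0.99756) = -4.2446

0.2968 - 4.2446i


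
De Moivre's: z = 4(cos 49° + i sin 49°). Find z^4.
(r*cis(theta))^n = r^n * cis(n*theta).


r^4 = 4^4 = 256
n*theta = 4*49° = 196° = 196° (mod 360)
a = 256*cos(196°) = -246.0830
b = 256*sin(196°) = -70.5632

256 cis(196°) = -246.0830 - 70.5632i


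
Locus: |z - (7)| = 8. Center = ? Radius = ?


|z - z0| = r is a circle with center z0 and radius r.
Center = (7, 0), radius = 8

Circle with center (7, 0) and radius 8


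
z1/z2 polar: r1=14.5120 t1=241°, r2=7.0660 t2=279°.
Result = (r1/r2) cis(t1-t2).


r = 14.5120 / 7.0660 = 2.0538
theta = 241° - 279° = -38° = 322° (mod 360)

2.0538 cis(322°)


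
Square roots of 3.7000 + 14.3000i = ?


|z| = sqrt(13.69+204.49) = 14.7709
sqrt((|z|+a)/2) = sqrt((14.7709+3.7)/2) = sqrt(9.2355) = 3.0390
sqrt((|z|-a)/2) = sqrt((14.7709-3.7)/2) = sqrt(5.5355) = 2.3528

±(3.0390 + 2.3528i) i.e. 3.0390 + 2.3528i and -3.0390 - 2.3528i


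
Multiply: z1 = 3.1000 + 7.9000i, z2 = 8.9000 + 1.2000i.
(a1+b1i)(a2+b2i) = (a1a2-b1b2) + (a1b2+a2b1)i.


Real = 3.1*8.9 - 7.9*1.2 = 27.59 - 9.48 = 18.11
Imag = 3.1*1.2 + 8.9*7.9 = 3.72 + 70.31 = 74.03

18.1100 + 74.0300i


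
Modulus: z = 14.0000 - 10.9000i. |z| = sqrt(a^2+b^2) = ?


|z| = sqrt(14^2 + (-10.9)^2) = sqrt(196 + 118.81) = sqrt(314.81) = 17.7429

|z| = 17.7429


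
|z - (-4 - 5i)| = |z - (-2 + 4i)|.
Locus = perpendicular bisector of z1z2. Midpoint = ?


Equal distances means the locus is the perpendicular bisector of z1 and z2.
Midpoint = ((-4+(-2))/2, (-5+4)/2) = (-3.0000, -0.5000)

Perpendicular bisector through (-3.0000, -0.5000)


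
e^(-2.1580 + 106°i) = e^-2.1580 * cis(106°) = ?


e^-2.1580 = 0.1156
cos(106°) = -0.2756
sin(106°) = 0.9613
Real = 0.1156*(-0.2756) = -0.0319
Imag = 0.1156*0.9613 = 0.1111

-0.0319 + 0.1111i


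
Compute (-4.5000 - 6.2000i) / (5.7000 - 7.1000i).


Conjugate of z2 = 5.7000 + 7.1000i
Numerator: (-4.5000 - 6.2000i)(5.7000 + 7.1000i) = 18.3700 - 67.2900i
Denominator: 5.7^2 + (-7.1)^2 = 82.9
Result = (18.3700 - 67.2900i)/82.9

0.2216 - 0.8117i


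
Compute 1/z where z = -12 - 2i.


|z|^2 = 144+4 = 148
1/z = (-12 + 2i)/148

1/z = -0.0811 + 0.0135i


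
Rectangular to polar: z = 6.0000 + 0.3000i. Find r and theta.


r = sqrt(36+0.09) = sqrt(36.09) = 6.0075
theta = atan2(0.3, 6) = 2.8624 degrees

r = 6.0075, theta = 2.8624 degrees


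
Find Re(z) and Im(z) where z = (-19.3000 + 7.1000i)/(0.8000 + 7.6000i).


Multiply by conjugate: (-19.3000 + 7.1000i)(0.8000 - 7.6000i) / (0.8^2 + 7.6^2)
Numerator real = -19.3*0.8 + 7.1*7.6 = 38.52
Numerator imag = 7.1*0.8 - (-19.3)*7.6 = 152.36
Denominator = 58.4
Re(z) = 38.52/58.4 = 0.6596
Im(z) = 152.36/58.4 = 2.6089

Re(z) = 0.6596, Im(z) = 2.6089


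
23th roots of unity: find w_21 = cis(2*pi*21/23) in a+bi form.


Angle = 360*21/23 = 328.6957°
a = cos(328.6957°) = 0.8544
b = sin(328.6957°) = -0.5196

0.8544 - 0.5196i


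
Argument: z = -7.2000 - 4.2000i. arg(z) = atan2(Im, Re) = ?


Re = -7.2, Im = -4.2
arg = atan2(-4.2, -7.2) = -149.7436 degrees

arg(z) = -149.7436 degrees


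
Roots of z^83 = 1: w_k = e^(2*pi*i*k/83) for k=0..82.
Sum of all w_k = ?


The sum of all 83th roots of unity is 0.
Geometric series: (1 - w^83)/(1 - w) = (1-1)/(1-w) = 0 since w^83 = 1, w ≠ 1.
Alternatively: coefficient of z^82 in z^83 - 1 is 0.

0


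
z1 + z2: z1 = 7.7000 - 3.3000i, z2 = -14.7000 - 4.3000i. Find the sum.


Real: 7.7 - 14.7 = -7
Imag: -3.3 - 4.3 = -7.6

-7.0000 - 7.6000i


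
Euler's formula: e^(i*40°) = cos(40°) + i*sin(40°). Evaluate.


cos(40°) = 0.7660
sin(40°) = 0.6428

e^(i*40°) = 0.7660 + 0.6428i


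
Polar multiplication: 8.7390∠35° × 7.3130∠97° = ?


r = 8.7390 * 7.3130 = 63.9083
theta = 35° + 97° = 132° = 132° (mod 360)

63.9083 cis(132°)


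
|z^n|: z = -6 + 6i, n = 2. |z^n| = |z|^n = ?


|z| = sqrt(36+36) = sqrt(72) = 8.4853
|z^2| = |z|^2 = (sqrt(72))^2 = 72

|z^2| = 72


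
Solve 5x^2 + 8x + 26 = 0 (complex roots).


disc = 8^2 - 4*5*26 = 64 - 520 = -456
sqrt(|disc|) = sqrt(456) = 21.3542
Real part = -8/(2*5) = -0.8000
Imag part = 21.3542/(2*5) = 2.1354

-0.8000 ± 2.1354i


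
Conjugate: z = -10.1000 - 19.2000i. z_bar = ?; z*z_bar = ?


z_bar = -10.1000 + 19.2000i
z*z_bar = (-10.1)^2 + (-19.2)^2 = 102.01 + 368.64 = 470.65

z_bar = -10.1000 + 19.2000i, z*z_bar = 470.65


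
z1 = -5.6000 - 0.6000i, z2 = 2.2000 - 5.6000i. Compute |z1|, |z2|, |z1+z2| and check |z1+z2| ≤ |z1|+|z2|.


|z1| = sqrt((-5.6)^2 + (-0.6)^2) = sqrt(31.72) = 5.6321
|z2| = sqrt(2.2^2 + (-5.6)^2) = sqrt(36.2) = 6.0166
z1+z2 = -3.4000 - 6.2000i
|z1+z2| = sqrt(50) = 7.0711
|z1|+|z2| = 5.6321 + 6.0166 = 11.6487

|z1+z2| = 7.0711 ≤ |z1|+|z2| = 11.6487 (verified)


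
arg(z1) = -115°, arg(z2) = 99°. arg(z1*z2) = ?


arg(z1*z2) = -115° + 99° = -16°
Normalized to (-180°, 180°]: -16°

-16°


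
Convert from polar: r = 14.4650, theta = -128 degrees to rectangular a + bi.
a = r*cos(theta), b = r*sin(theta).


a = 14.4650*cos(-128°) = 14.4650*(-0.61566) = -8.9055
b = 14.4650*sin(-128°) = 14.4650*(-0.78801) = -11.3986

-8.9055 - 11.3986i


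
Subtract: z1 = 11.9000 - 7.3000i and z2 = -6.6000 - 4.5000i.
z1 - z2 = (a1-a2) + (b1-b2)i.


Real: 11.9 + 6.6 = 18.5
Imag: -7.3 + 4.5 = -2.8

18.5000 - 2.8000i


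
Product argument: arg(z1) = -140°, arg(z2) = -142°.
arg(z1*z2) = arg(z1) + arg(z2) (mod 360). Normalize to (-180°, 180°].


arg(z1*z2) = -140° - 142° = -282°
Normalized to (-180°, 180°]: 78°

78°


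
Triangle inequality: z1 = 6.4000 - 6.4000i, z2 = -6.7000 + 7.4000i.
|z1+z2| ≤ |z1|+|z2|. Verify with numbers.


|z1| = sqrt(6.4^2 + (-6.4)^2) = sqrt(81.92) = 9.0510
|z2| = sqrt((-6.7)^2 + 7.4^2) = sqrt(99.65) = 9.9825
z1+z2 = -0.3000 + i
|z1+z2| = sqrt(1.09) = 1.0440
|z1|+|z2| = 9.0510 + 9.9825 = 19.0335

|z1+z2| = 1.0440 ≤ |z1|+|z2| = 19.0335 (verified)


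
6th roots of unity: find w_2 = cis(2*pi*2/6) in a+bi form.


Angle = 360*2/6 = 120°
a = cos(120°) = -0.5000
b = sin(120°) = 0.8660

-0.5000 + 0.8660i


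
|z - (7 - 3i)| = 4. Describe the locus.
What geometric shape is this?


|z - z0| = r is a circle with center z0 and radius r.
Center = (7, -3), radius = 4

Circle with center (7, -3) and radius 4


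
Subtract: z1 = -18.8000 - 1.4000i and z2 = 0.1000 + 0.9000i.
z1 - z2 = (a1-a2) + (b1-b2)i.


Real: -18.8 - 0.1 = -18.9
Imag: -1.4 - 0.9 = -2.3

-18.9000 - 2.3000i


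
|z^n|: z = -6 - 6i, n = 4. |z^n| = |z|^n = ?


|z| = sqrt(36+36) = sqrt(72) = 8.4853
|z^4| = |z|^4 = (sqrt(72))^4 = 72^2 = 5184

|z^4| = 5184


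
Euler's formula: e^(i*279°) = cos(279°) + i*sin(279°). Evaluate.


cos(279°) = 0.1564
sin(279°) = -0.9877

e^(i*279°) = 0.1564 - 0.9877i


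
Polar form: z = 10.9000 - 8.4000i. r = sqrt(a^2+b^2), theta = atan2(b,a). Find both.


r = sqrt(118.81+70.56) = sqrt(189.37) = 13.7612
theta = atan2(-8.4, 10.9) = -37.6194 degrees

r = 13.7612, theta = -37.6194 degrees


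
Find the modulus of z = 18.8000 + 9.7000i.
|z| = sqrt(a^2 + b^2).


|z| = sqrt(18.8^2 + 9.7^2) = sqrt(353.44 + 94.09) = sqrt(447.53) = 21.1549

|z| = 21.1549


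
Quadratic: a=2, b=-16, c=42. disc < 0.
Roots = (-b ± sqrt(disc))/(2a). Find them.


disc = (-16)^2 - 4*2*42 = 256 - 336 = -80
sqrt(|disc|) = sqrt(80) = 8.9443
Real part = 16/(2*2) = 4.0000
Imag part = 8.9443/(2*2) = 2.2361

4.0000 ± 2.2361i


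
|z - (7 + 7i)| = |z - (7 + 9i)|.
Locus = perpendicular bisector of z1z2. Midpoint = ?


Equal distances means the locus is the perpendicular bisector of z1 and z2.
Midpoint = ((7+7)/2, (7+9)/2) = (7.0000, 8.0000)

Perpendicular bisector through (7.0000, 8.0000)


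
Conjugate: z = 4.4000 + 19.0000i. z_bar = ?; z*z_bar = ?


z_bar = 4.4000 - 19.0000i
z*z_bar = 4.4^2 + 19^2 = 19.36 + 361 = 380.36

z_bar = 4.4000 - 19.0000i, z*z_bar = 380.36


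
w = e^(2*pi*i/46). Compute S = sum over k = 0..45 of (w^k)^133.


The roots are w_k = w^k with w = e^(2*pi*i/46), and (w^k)^133 = (w^133)^k.
So S = 1 + u + u^2 + ... + u^(45) with u = w^133.
133 = 2*46 + 41, so 133 is not a multiple of 46: u = (w^46)^2 * w^41 = w^41 ≠ 1 (w is a primitive 46th root), while u^46 = (w^46)^133 = 1.
Geometric series: S = (1 - u^46)/(1 - u) = (1 - 1)/(1 - u) = 0

S = 0


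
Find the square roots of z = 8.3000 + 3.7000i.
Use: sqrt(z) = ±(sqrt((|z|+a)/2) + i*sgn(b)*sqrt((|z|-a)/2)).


|z| = sqrt(68.89+13.69) = 9.0874
sqrt((|z|+a)/2) = sqrt((9.0874+8.3)/2) = sqrt(8.6937) = 2.9485
sqrt((|z|-a)/2) = sqrt((9.0874-8.3)/2) = sqrt(0.3937) = 0.6274

±(2.9485 + 0.6274i) i.e. 2.9485 + 0.6274i and -2.9485 - 0.6274i


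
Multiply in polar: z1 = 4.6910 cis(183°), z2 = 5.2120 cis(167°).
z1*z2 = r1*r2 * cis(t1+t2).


r = 4.6910 * 5.2120 = 24.4495
theta = 183° + 167° = 350° = 350° (mod 360)

24.4495 cis(350°)


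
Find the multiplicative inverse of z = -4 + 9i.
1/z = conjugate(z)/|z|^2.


|z|^2 = 16+81 = 97
1/z = (-4 - 9i)/97

1/z = -0.0412 - 0.0928i


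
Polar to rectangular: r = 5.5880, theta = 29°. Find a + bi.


a = 5.5880*cos(29°) = 5.5880*0.87462 = 4.8874
b = 5.5880*sin(29°) = 5.5880*0.4848 = 2.7091

4.8874 + 2.7091i


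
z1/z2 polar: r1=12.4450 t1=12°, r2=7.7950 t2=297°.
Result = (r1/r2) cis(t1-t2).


r = 12.4450 / 7.7950 = 1.5965
theta = 12° - 297° = -285° = 75° (mod 360)

1.5965 cis(75°)


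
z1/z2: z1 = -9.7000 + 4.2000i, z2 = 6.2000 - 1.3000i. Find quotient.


Conjugate of z2 = 6.2000 + 1.3000i
Numerator: (-9.7000 + 4.2000i)(6.2000 + 1.3000i) = -65.6000 + 13.4300i
Denominator: 6.2^2 + (-1.3)^2 = 40.13
Result = (-65.6000 + 13.4300i)/40.13

-1.6347 + 0.3347i


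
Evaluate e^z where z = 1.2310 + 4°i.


e^1.2310 = 3.4247
cos(4°) = 0.99756
sin(4°) = 0.06976
Real = 3.4247*0.99756 = 3.4163
Imag = 3.4247*0.06976 = 0.2389

3.4163 + 0.2389i


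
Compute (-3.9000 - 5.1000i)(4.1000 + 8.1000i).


Real = -3.9*4.1 - (-5.1)*8.1 = -15.99 - (-41.31) = 25.32
Imag = -3.9*8.1 + 4.1*(-5.1) = -31.59 - (20.91) = -52.5

25.3200 - 52.5000i


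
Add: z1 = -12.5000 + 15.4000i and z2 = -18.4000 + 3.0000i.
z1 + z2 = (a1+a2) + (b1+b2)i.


Real: -12.5 - 18.4 = -30.9
Imag: 15.4 + 3 = 18.4

-30.9000 + 18.4000i


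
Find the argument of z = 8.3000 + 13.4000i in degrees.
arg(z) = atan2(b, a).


Re = 8.3, Im = 13.4
arg = atan2(13.4, 8.3) = 58.2258 degrees

arg(z) = 58.2258 degrees


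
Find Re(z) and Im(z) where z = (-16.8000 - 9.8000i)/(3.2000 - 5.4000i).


Multiply by conjugate: (-16.8000 - 9.8000i)(3.2000 + 5.4000i) / (3.2^2 + (-5.4)^2)
Numerator real = -16.8*3.2 - (9.8)*(-5.4) = -0.84
Numerator imag = -9.8*3.2 - (-16.8)*(-5.4) = -122.08
Denominator = 39.4
Re(z) = -0.84/39.4 = -0.0213
Im(z) = -122.08/39.4 = -3.0985

Re(z) = -0.0213, Im(z) = -3.0985


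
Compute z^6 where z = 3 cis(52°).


r^6 = 3^6 = 729
n*theta = 6*52° = 312° = 312° (mod 360)
a = 729*cos(312°) = 487.7962
b = 729*sin(312°) = -541.7526

729 cis(312°) = 487.7962 - 541.7526i


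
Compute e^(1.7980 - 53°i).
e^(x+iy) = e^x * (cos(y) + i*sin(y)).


e^1.7980 = 6.0376
cos(-53°) = 0.60182
sin(-53°) = -0.798636
Real = 6.0376*0.60182 = 3.6335
Imag = 6.0376*(-0.798636) = -4.8218

3.6335 - 4.8218i


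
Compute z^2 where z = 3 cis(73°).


r^2 = 3^2 = 9
n*theta = 2*73° = 146° = 146° (mod 360)
a = 9*cos(146°) = -7.4613
b = 9*sin(146°) = 5.0327

9 cis(146°) = -7.4613 + 5.0327i


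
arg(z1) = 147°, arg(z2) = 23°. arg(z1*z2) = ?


arg(z1*z2) = 147° + 23° = 170°
Normalized to (-180°, 180°]: 170°

170°


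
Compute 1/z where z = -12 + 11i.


|z|^2 = 144+121 = 265
1/z = (-12 - 11i)/265

1/z = -0.0453 - 0.0415i


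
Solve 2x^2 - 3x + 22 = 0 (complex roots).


disc = (-3)^2 - 4*2*22 = 9 - 176 = -167
sqrt(|disc|) = sqrt(167) = 12.9228
Real part = 3/(2*2) = 0.7500
Imag part = 12.9228/(2*2) = 3.2307

0.7500 ± 3.2307i


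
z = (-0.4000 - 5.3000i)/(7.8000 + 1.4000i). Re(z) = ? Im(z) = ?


Multiply by conjugate: (-0.4000 - 5.3000i)(7.8000 - 1.4000i) / (7.8^2 + 1.4^2)
Numerator real = -0.4*7.8 - (5.3)*1.4 = -10.54
Numerator imag = -5.3*7.8 - (-0.4)*1.4 = -40.78
Denominator = 62.8
Re(z) = -10.54/62.8 = -0.1678
Im(z) = -40.78/62.8 = -0.6494

Re(z) = -0.1678, Im(z) = -0.6494


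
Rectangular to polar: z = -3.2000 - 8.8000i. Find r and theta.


r = sqrt(10.24+77.44) = sqrt(87.68) = 9.3638
theta = atan2(-8.8, -3.2) = -109.9831 degrees

r = 9.3638, theta = -109.9831 degrees


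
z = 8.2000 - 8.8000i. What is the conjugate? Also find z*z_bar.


z_bar = 8.2000 + 8.8000i
z*z_bar = 8.2^2 + (-8.8)^2 = 67.24 + 77.44 = 144.68

z_bar = 8.2000 + 8.8000i, z*z_bar = 144.68


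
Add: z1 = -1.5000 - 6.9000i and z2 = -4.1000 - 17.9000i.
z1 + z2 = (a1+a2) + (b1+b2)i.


Real: -1.5 - 4.1 = -5.6
Imag: -6.9 - 17.9 = -24.8

-5.6000 - 24.8000i


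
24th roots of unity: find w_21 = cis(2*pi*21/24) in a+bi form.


Angle = 360*21/24 = 315°
a = cos(315°) = 0.7071
b = sin(315°) = -0.7071

0.7071 - 0.7071i


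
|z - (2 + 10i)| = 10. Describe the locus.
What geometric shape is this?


|z - z0| = r is a circle with center z0 and radius r.
Center = (2, 10), radius = 10

Circle with center (2, 10) and radius 10


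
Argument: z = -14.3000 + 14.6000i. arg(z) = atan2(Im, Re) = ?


Re = -14.3, Im = 14.6
arg = atan2(14.6, -14.3) = 134.4053 degrees

arg(z) = 134.4053 degrees


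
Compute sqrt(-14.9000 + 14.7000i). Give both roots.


|z| = sqrt(222.01+216.09) = 20.9308
sqrt((|z|+a)/2) = sqrt((20.9308+(-14.9))/2) = sqrt(3.0154) = 1.7365
sqrt((|z|-a)/2) = sqrt((20.9308-(-14.9))/2) = sqrt(17.9154) = 4.2327

±(1.7365 + 4.2327i) i.e. 1.7365 + 4.2327i and -1.7365 - 4.2327i


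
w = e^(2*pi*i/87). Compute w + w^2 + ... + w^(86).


With w = e^(2*pi*i/87), all 87 of the 87th roots of unity w^0 = 1, w, ..., w^(86) sum to 0: 1 + w + ... + w^(86) = (1 - w^87)/(1 - w) = 0 since w^87 = 1, w ≠ 1.
Removing the root 1: w + w^2 + ... + w^(86) = 0 - 1 = -1

Sum = -1


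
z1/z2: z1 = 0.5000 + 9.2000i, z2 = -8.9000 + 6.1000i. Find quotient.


Conjugate of z2 = -8.9000 - 6.1000i
Numerator: (0.5000 + 9.2000i)(-8.9000 - 6.1000i) = 51.6700 - 84.9300i
Denominator: (-8.9)^2 + 6.1^2 = 116.42
Result = (51.6700 - 84.9300i)/116.42

0.4438 - 0.7295i


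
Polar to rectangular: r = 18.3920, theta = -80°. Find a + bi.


a = 18.3920*cos(-80°) = 18.3920*0.173648 = 3.1937
b = 18.3920*sin(-80°) = 18.3920*(-0.98481) = -18.1126

3.1937 - 18.1126i


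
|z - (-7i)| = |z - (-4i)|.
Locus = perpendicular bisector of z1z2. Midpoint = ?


Equal distances means the locus is the perpendicular bisector of z1 and z2.
Midpoint = ((0+0)/2, (-7+(-4))/2) = (0, -5.5000)

Perpendicular bisector through (0, -5.5000)


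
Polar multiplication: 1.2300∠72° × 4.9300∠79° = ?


r = 1.2300 * 4.9300 = 6.0639
theta = 72° + 79° = 151° = 151° (mod 360)

6.0639 cis(151°)


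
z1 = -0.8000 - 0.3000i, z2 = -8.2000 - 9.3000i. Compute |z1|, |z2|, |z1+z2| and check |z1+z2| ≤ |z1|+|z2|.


|z1| = sqrt((-0.8)^2 + (-0.3)^2) = sqrt(0.73) = 0.8544
|z2| = sqrt((-8.2)^2 + (-9.3)^2) = sqrt(153.73) = 12.3988
z1+z2 = -9.0000 - 9.6000i
|z1+z2| = sqrt(173.16) = 13.1590
|z1|+|z2| = 0.8544 + 12.3988 = 13.2532

|z1+z2| = 13.1590 ≤ |z1|+|z2| = 13.2532 (verified)


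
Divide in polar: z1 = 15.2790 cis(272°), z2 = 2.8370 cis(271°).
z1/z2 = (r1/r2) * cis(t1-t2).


r = 15.2790 / 2.8370 = 5.3856
theta = 272° - 271° = 1° = 1° (mod 360)

5.3856 cis(1°)


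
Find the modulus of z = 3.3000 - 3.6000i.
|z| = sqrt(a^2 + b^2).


|z| = sqrt(3.3^2 + (-3.6)^2) = sqrt(10.89 + 12.96) = sqrt(23.85) = 4.8836

|z| = 4.8836


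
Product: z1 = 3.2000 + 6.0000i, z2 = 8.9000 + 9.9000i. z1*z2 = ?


Real = 3.2*8.9 - 6*9.9 = 28.48 - 59.4 = -30.92
Imag = 3.2*9.9 + 8.9*6 = 31.68 + 53.4 = 85.08

-30.9200 + 85.0800i


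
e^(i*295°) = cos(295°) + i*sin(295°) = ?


cos(295°) = 0.4226
sin(295°) = -0.9063

e^(i*295°) = 0.4226 - 0.9063i


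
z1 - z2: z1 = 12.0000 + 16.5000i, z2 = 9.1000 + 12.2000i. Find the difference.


Real: 12 - 9.1 = 2.9
Imag: 16.5 - 12.2 = 4.3

2.9000 + 4.3000i


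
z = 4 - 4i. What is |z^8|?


|z| = sqrt(16+16) = sqrt(32) = 5.6569
|z^8| = |z|^8 = (sqrt(32))^8 = 32^4 = 1048576

|z^8| = 1048576


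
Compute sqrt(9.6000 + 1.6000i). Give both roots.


|z| = sqrt(92.16+2.56) = 9.7324
sqrt((|z|+a)/2) = sqrt((9.7324+9.6)/2) = sqrt(9.6662) = 3.1091
sqrt((|z|-a)/2) = sqrt((9.7324-9.6)/2) = sqrt(0.0662) = 0.2573

±(3.1091 + 0.2573i) i.e. 3.1091 + 0.2573i and -3.1091 - 0.2573i


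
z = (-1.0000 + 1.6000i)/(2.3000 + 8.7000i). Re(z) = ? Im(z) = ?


Multiply by conjugate: (-1.0000 + 1.6000i)(2.3000 - 8.7000i) / (2.3^2 + 8.7^2)
Numerator real = -1*2.3 + 1.6*8.7 = 11.62
Numerator imag = 1.6*2.3 - (-1)*8.7 = 12.38
Denominator = 80.98
Re(z) = 11.62/80.98 = 0.1435
Im(z) = 12.38/80.98 = 0.1529

Re(z) = 0.1435, Im(z) = 0.1529


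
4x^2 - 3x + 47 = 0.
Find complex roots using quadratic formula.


disc = (-3)^2 - 4*4*47 = 9 - 752 = -743
sqrt(|disc|) = sqrt(743) = 27.2580
Real part = 3/(2*4) = 0.3750
Imag part = 27.2580/(2*4) = 3.4073

0.3750 ± 3.4073i


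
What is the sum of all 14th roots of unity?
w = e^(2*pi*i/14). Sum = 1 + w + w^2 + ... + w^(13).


The sum of all 14th roots of unity is 0.
Geometric series: (1 - w^14)/(1 - w) = (1-1)/(1-w) = 0 since w^14 = 1, w ≠ 1.
Alternatively: coefficient of z^13 in z^14 - 1 is 0.

0


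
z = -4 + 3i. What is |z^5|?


|z| = sqrt(16+9) = sqrt(25) = 5
|z^5| = |z|^5 = 5^5 = 3125

|z^5| = 3125


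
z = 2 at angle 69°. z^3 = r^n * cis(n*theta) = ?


r^3 = 2^3 = 8
n*theta = 3*69° = 207° = 207° (mod 360)
a = 8*cos(207°) = -7.1281
b = 8*sin(207°) = -3.6319

8 cis(207°) = -7.1281 - 3.6319i


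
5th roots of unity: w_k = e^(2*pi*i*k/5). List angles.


The 5th roots of unity are cis(360k/5°) for k=0..4
Angle step = 360/5 = 72°
Primitive root: cis(72°)
Primitive root = 0.3090 + 0.9511i

5 roots at angles: 0°, 72°, 144°, 216°, 288°


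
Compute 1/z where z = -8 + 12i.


|z|^2 = 64+144 = 208
1/z = (-8 - 12i)/208

1/z = -0.0385 - 0.0577i


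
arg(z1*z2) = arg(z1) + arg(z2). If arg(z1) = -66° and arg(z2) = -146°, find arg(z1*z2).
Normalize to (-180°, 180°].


arg(z1*z2) = -66° - 146° = -212°
Normalized to (-180°, 180°]: 148°

148°


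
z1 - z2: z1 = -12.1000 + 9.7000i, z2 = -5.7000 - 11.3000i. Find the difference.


Real: -12.1 + 5.7 = -6.4
Imag: 9.7 + 11.3 = 21

-6.4000 + 21.0000i


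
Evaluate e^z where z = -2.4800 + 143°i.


e^-2.4800 = 0.08374
cos(143°) = -0.7986
sin(143°) = 0.6018
Real = 0.08374*(-0.7986) = -0.0669
Imag = 0.08374*0.6018 = 0.0504

-0.0669 + 0.0504i


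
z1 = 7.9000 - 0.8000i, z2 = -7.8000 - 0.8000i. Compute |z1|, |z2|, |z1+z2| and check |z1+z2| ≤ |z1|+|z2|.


|z1| = sqrt(7.9^2 + (-0.8)^2) = sqrt(63.05) = 7.9404
|z2| = sqrt((-7.8)^2 + (-0.8)^2) = sqrt(61.48) = 7.8409
z1+z2 = 0.1000 - 1.6000i
|z1+z2| = sqrt(2.57) = 1.6031
|z1|+|z2| = 7.9404 + 7.8409 = 15.7813

|z1+z2| = 1.6031 ≤ |z1|+|z2| = 15.7813 (verified)


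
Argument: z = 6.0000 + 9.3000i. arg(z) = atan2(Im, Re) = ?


Re = 6, Im = 9.3
arg = atan2(9.3, 6) = 57.1715 degrees

arg(z) = 57.1715 degrees


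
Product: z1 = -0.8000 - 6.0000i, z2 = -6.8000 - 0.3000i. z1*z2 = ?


Real = -0.8*(-6.8) - (-6)*(-0.3) = 5.44 - 1.8 = 3.64
Imag = -0.8*(-0.3) - (6.8)*(-6) = 0.24 + 40.8 = 41.04

3.6400 + 41.0400i


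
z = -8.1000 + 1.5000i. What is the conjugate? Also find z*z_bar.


z_bar = -8.1000 - 1.5000i
z*z_bar = (-8.1)^2 + 1.5^2 = 65.61 + 2.25 = 67.86

z_bar = -8.1000 - 1.5000i, z*z_bar = 67.86


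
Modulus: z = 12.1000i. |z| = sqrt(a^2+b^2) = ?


|z| = sqrt(0^2 + 12.1^2) = sqrt(0 + 146.41) = sqrt(146.41) = 12.1000

|z| = 12.1000


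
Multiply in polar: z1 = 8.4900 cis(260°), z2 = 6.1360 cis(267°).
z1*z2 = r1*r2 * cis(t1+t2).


r = 8.4900 * 6.1360 = 52.0946
theta = 260° + 267° = 527° = 167° (mod 360)

52.0946 cis(167°)


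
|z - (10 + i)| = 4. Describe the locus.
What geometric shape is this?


|z - z0| = r is a circle with center z0 and radius r.
Center = (10, 1), radius = 4

Circle with center (10, 1) and radius 4


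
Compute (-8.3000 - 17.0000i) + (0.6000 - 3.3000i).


Real: -8.3 + 0.6 = -7.7
Imag: -17 - 3.3 = -20.3

-7.7000 - 20.3000i


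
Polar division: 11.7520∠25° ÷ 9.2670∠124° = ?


r = 11.7520 / 9.2670 = 1.2682
theta = 25° - 124° = -99° = 261° (mod 360)

1.2682 cis(261°)


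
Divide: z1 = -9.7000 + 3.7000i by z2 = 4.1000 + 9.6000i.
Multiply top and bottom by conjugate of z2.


Conjugate of z2 = 4.1000 - 9.6000i
Numerator: (-9.7000 + 3.7000i)(4.1000 - 9.6000i) = -4.2500 + 108.2900i
Denominator: 4.1^2 + 9.6^2 = 108.97
Result = (-4.2500 + 108.2900i)/108.97

-0.0390 + 0.9938i


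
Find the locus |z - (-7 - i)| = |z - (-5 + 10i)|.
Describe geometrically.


Equal distances means the locus is the perpendicular bisector of z1 and z2.
Midpoint = ((-7+(-5))/2, (-1+10)/2) = (-6.0000, 4.5000)

Perpendicular bisector through (-6.0000, 4.5000)


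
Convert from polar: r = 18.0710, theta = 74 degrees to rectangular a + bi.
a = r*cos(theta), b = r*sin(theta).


a = 18.0710*cos(74°) = 18.0710*0.275637 = 4.9810
b = 18.0710*sin(74°) = 18.0710*0.961262 = 17.3710

4.9810 + 17.3710i


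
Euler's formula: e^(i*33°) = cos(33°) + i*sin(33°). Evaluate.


cos(33°) = 0.8387
sin(33°) = 0.5446

e^(i*33°) = 0.8387 + 0.5446i


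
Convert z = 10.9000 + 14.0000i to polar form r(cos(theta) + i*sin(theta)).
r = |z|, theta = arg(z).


r = sqrt(118.81+196) = sqrt(314.81) = 17.7429
theta = atan2(14, 10.9) = 52.0967 degrees

r = 17.7429, theta = 52.0967 degrees


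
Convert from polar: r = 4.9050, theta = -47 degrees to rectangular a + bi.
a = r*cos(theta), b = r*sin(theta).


a = 4.9050*cos(-47°) = 4.9050*0.682 = 3.3452
b = 4.9050*sin(-47°) = 4.9050*(-0.73135) = -3.5873

3.3452 - 3.5873i


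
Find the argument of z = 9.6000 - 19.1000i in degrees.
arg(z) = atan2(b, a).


Re = 9.6, Im = -19.1
arg = atan2(-19.1, 9.6) = -63.3151 degrees

arg(z) = -63.3151 degrees


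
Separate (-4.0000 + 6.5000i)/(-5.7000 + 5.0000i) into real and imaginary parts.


Multiply by conjugate: (-4.0000 + 6.5000i)(-5.7000 - 5.0000i) / ((-5.7)^2 + 5^2)
Numerator real = -4*(-5.7) + 6.5*5 = 55.3
Numerator imag = 6.5*(-5.7) - (-4)*5 = -17.05
Denominator = 57.49
Re(z) = 55.3/57.49 = 0.9619
Im(z) = -17.05/57.49 = -0.2966

Re(z) = 0.9619, Im(z) = -0.2966


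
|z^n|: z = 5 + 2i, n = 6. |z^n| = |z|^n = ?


|z| = sqrt(25+4) = sqrt(29) = 5.3852
|z^6| = |z|^6 = (sqrt(29))^6 = 29^3 = 24389

|z^6| = 24389


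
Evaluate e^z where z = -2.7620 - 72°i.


e^-2.7620 = 0.0632
cos(-72°) = 0.309
sin(-72°) = -0.9511
Real = 0.0632*0.309 = 0.0195
Imag = 0.0632*(-0.9511) = -0.0601

0.0195 - 0.0601i


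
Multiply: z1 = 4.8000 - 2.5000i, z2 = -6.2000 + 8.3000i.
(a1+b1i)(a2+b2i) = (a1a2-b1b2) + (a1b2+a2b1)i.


Real = 4.8*(-6.2) - (-2.5)*8.3 = -29.76 - (-20.75) = -9.01
Imag = 4.8*8.3 - (6.2)*(-2.5) = 39.84 + 15.5 = 55.34

-9.0100 + 55.3400i


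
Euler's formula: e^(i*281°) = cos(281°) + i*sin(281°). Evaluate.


cos(281°) = 0.1908
sin(281°) = -0.9816

e^(i*281°) = 0.1908 - 0.9816i


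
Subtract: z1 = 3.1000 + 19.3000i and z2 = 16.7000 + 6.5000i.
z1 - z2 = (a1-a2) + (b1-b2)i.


Real: 3.1 - 16.7 = -13.6
Imag: 19.3 - 6.5 = 12.8

-13.6000 + 12.8000i


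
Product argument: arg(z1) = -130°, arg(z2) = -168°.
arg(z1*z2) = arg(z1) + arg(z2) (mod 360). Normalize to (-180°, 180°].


arg(z1*z2) = -130° - 168° = -298°
Normalized to (-180°, 180°]: 62°

62°


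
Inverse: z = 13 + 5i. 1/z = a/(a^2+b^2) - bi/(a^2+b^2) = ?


|z|^2 = 169+25 = 194
1/z = (13 - 5i)/194

1/z = 0.0670 - 0.0258i


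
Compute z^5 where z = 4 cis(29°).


r^5 = 4^5 = 1024
n*theta = 5*29° = 145° = 145° (mod 360)
a = 1024*cos(145°) = -838.8117
b = 1024*sin(145°) = 587.3423

1024 cis(145°) = -838.8117 + 587.3423i


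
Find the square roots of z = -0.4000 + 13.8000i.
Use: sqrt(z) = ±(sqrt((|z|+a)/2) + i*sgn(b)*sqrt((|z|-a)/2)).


|z| = sqrt(0.16+190.44) = 13.8058
sqrt((|z|+a)/2) = sqrt((13.8058+(-0.4))/2) = sqrt(6.7029) = 2.5890
sqrt((|z|-a)/2) = sqrt((13.8058-(-0.4))/2) = sqrt(7.1029) = 2.6651

±(2.5890 + 2.6651i) i.e. 2.5890 + 2.6651i and -2.5890 - 2.6651i


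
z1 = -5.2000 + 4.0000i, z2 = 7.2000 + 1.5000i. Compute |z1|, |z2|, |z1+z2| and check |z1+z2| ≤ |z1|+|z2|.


|z1| = sqrt((-5.2)^2 + 4^2) = sqrt(43.04) = 6.5605
|z2| = sqrt(7.2^2 + 1.5^2) = sqrt(54.09) = 7.3546
z1+z2 = 2.0000 + 5.5000i
|z1+z2| = sqrt(34.25) = 5.8523
|z1|+|z2| = 6.5605 + 7.3546 = 13.9151

|z1+z2| = 5.8523 ≤ |z1|+|z2| = 13.9151 (verified)


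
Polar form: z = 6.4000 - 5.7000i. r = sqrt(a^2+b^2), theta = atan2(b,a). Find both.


r = sqrt(40.96+32.49) = sqrt(73.45) = 8.5703
theta = atan2(-5.7, 6.4) = -41.6891 degrees

r = 8.5703, theta = -41.6891 degrees


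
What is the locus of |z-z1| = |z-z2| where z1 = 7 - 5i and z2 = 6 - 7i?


Equal distances means the locus is the perpendicular bisector of z1 and z2.
Midpoint = ((7+6)/2, (-5+(-7))/2) = (6.5000, -6.0000)

Perpendicular bisector through (6.5000, -6.0000)


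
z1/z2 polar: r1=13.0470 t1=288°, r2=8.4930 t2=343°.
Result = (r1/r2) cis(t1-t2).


r = 13.0470 / 8.4930 = 1.5362
theta = 288° - 343° = -55° = 305° (mod 360)

1.5362 cis(305°)


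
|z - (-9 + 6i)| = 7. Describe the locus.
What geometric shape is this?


|z - z0| = r is a circle with center z0 and radius r.
Center = (-9, 6), radius = 7

Circle with center (-9, 6) and radius 7


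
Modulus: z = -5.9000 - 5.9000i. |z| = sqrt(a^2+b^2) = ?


|z| = sqrt((-5.9)^2 + (-5.9)^2) = sqrt(34.81 + 34.81) = sqrt(69.62) = 8.3439

|z| = 8.3439


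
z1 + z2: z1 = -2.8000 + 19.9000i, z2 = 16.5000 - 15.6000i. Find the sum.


Real: -2.8 + 16.5 = 13.7
Imag: 19.9 - 15.6 = 4.3

13.7000 + 4.3000i


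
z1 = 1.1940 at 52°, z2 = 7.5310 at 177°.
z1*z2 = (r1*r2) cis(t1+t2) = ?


r = 1.1940 * 7.5310 = 8.9920
theta = 52° + 177° = 229° = 229° (mod 360)

8.9920 cis(229°)


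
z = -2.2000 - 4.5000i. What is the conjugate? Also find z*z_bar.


z_bar = -2.2000 + 4.5000i
z*z_bar = (-2.2)^2 + (-4.5)^2 = 4.84 + 20.25 = 25.09

z_bar = -2.2000 + 4.5000i, z*z_bar = 25.09


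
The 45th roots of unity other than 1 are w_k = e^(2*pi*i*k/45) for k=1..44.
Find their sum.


With w = e^(2*pi*i/45), all 45 of the 45th roots of unity w^0 = 1, w, ..., w^(44) sum to 0: 1 + w + ... + w^(44) = (1 - w^45)/(1 - w) = 0 since w^45 = 1, w ≠ 1.
Removing the root 1: w + w^2 + ... + w^(44) = 0 - 1 = -1

Sum = -1


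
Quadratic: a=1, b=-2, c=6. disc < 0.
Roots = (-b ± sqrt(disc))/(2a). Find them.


disc = (-2)^2 - 4*1*6 = 4 - 24 = -20
sqrt(|disc|) = sqrt(20) = 4.4721
Real part = 2/(2*1) = 1.0000
Imag part = 4.4721/(2*1) = 2.2361

1.0000 ± 2.2361i


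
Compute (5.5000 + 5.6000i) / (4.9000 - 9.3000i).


Conjugate of z2 = 4.9000 + 9.3000i
Numerator: (5.5000 + 5.6000i)(4.9000 + 9.3000i) = -25.1300 + 78.5900i
Denominator: 4.9^2 + (-9.3)^2 = 110.5
Result = (-25.1300 + 78.5900i)/110.5

-0.2274 + 0.7112i


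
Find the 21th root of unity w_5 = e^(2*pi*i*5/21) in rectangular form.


Angle = 360*5/21 = 85.7143°
a = cos(85.7143°) = 0.0747
b = sin(85.7143°) = 0.9972

0.0747 + 0.9972i


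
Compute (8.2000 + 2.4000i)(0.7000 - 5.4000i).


Real = 8.2*0.7 - 2.4*(-5.4) = 5.74 - (-12.96) = 18.7
Imag = 8.2*(-5.4) + 0.7*2.4 = -44.28 + 1.68 = -42.6

18.7000 - 42.6000i


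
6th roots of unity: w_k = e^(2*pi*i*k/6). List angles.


The 6th roots of unity are cis(360k/6°) for k=0..5
Angle step = 360/6 = 60°
Primitive root: cis(60°)
Primitive root = 0.5000 + 0.8660i

6 roots at angles: 0°, 60°, 120°, 180°, 240°, 300°


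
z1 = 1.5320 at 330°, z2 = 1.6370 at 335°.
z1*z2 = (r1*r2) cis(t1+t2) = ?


r = 1.5320 * 1.6370 = 2.5079
theta = 330° + 335° = 665° = 305° (mod 360)

2.5079 cis(305°)


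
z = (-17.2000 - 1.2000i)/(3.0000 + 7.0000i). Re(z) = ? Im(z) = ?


Multiply by conjugate: (-17.2000 - 1.2000i)(3.0000 - 7.0000i) / (3^2 + 7^2)
Numerator real = -17.2*3 - (1.2)*7 = -60
Numerator imag = -1.2*3 - (-17.2)*7 = 116.8
Denominator = 58
Re(z) = -60/58 = -1.0345
Im(z) = 116.8/58 = 2.0138

Re(z) = -1.0345, Im(z) = 2.0138


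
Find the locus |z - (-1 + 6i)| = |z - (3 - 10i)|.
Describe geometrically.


Equal distances means the locus is the perpendicular bisector of z1 and z2.
Midpoint = ((-1+3)/2, (6+(-10))/2) = (1.0000, -2.0000)

Perpendicular bisector through (1.0000, -2.0000)


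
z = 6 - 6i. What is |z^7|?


|z| = sqrt(36+36) = sqrt(72) = 8.4853
|z^7| = |z|^7 = (sqrt(72))^7 = 72^3 * sqrt(72) = 373248*sqrt(72)

|z^7| = 373248*sqrt(72) ≈ 3167114.3024


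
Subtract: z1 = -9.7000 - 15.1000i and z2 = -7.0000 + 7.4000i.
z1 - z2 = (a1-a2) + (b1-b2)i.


Real: -9.7 + 7 = -2.7
Imag: -15.1 - 7.4 = -22.5

-2.7000 - 22.5000i


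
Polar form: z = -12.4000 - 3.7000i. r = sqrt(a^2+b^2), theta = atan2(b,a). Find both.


r = sqrt(153.76+13.69) = sqrt(167.45) = 12.9402
theta = atan2(-3.7, -12.4) = -163.3856 degrees

r = 12.9402, theta = -163.3856 degrees


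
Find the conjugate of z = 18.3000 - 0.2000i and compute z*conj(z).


z_bar = 18.3000 + 0.2000i
z*z_bar = 18.3^2 + (-0.2)^2 = 334.89 + 0.04 = 334.93

z_bar = 18.3000 + 0.2000i, z*z_bar = 334.93


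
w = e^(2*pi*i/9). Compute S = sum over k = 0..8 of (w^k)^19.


The roots are w_k = w^k with w = e^(2*pi*i/9), and (w^k)^19 = (w^19)^k.
So S = 1 + u + u^2 + ... + u^(8) with u = w^19.
19 = 2*9 + 1, so 19 is not a multiple of 9: u = (w^9)^2 * w^1 = w^1 ≠ 1 (w is a primitive 9th root), while u^9 = (w^9)^19 = 1.
Geometric series: S = (1 - u^9)/(1 - u) = (1 - 1)/(1 - u) = 0

S = 0


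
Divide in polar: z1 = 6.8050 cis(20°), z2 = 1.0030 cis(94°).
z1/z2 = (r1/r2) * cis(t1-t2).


r = 6.8050 / 1.0030 = 6.7846
theta = 20° - 94° = -74° = 286° (mod 360)

6.7846 cis(286°)


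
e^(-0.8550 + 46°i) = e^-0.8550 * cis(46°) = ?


e^-0.8550 = 0.4253
cos(46°) = 0.69466
sin(46°) = 0.7193
Real = 0.4253*0.69466 = 0.2954
Imag = 0.4253*0.7193 = 0.3059

0.2954 + 0.3059i


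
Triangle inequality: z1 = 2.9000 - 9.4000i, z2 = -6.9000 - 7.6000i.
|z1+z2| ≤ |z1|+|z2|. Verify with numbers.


|z1| = sqrt(2.9^2 + (-9.4)^2) = sqrt(96.77) = 9.8372
|z2| = sqrt((-6.9)^2 + (-7.6)^2) = sqrt(105.37) = 10.2650
z1+z2 = -4.0000 - 17.0000i
|z1+z2| = sqrt(305) = 17.4642
|z1|+|z2| = 9.8372 + 10.2650 = 20.1022

|z1+z2| = 17.4642 ≤ |z1|+|z2| = 20.1022 (verified)


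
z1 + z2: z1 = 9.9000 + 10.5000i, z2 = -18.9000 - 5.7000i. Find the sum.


Real: 9.9 - 18.9 = -9
Imag: 10.5 - 5.7 = 4.8

-9.0000 + 4.8000i


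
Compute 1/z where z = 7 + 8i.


|z|^2 = 49+64 = 113
1/z = (7 - 8i)/113

1/z = 0.0619 - 0.0708i


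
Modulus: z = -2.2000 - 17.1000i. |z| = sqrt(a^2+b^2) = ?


|z| = sqrt((-2.2)^2 + (-17.1)^2) = sqrt(4.84 + 292.41) = sqrt(297.25) = 17.2409

|z| = 17.2409


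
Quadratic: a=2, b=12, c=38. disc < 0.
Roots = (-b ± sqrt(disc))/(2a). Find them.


disc = 12^2 - 4*2*38 = 144 - 304 = -160
sqrt(|disc|) = sqrt(160) = 12.6491
Real part = -12/(2*2) = -3.0000
Imag part = 12.6491/(2*2) = 3.1623

-3.0000 ± 3.1623i


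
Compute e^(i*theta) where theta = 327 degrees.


cos(327°) = 0.8387
sin(327°) = -0.5446

e^(i*327°) = 0.8387 - 0.5446i


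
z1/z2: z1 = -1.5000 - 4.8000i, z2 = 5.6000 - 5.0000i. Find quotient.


Conjugate of z2 = 5.6000 + 5.0000i
Numerator: (-1.5000 - 4.8000i)(5.6000 + 5.0000i) = 15.6000 - 34.3800i
Denominator: 5.6^2 + (-5)^2 = 56.36
Result = (15.6000 - 34.3800i)/56.36

0.2768 - 0.6100i


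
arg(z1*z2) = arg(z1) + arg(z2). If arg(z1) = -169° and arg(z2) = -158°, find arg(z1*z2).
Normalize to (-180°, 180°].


arg(z1*z2) = -169° - 158° = -327°
Normalized to (-180°, 180°]: 33°

33°


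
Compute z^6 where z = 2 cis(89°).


r^6 = 2^6 = 64
n*theta = 6*89° = 534° = 174° (mod 360)
a = 64*cos(174°) = -63.6494
b = 64*sin(174°) = 6.6898

64 cis(174°) = -63.6494 + 6.6898i
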